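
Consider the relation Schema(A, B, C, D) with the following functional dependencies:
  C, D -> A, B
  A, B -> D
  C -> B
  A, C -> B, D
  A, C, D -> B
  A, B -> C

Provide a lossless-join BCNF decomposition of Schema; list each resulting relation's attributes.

Candidate keys of the original relation: {A, B}, {A, C}, {C, D}.
{A, B, C, D}: {C} determines {B, C} here but is not a superkey — split on C -> B, giving {B, C} and {A, C, D}.
{B, C}: every determinant is a superkey — BCNF.
{A, C, D}: every determinant is a superkey — BCNF.

{A, C, D}; {B, C}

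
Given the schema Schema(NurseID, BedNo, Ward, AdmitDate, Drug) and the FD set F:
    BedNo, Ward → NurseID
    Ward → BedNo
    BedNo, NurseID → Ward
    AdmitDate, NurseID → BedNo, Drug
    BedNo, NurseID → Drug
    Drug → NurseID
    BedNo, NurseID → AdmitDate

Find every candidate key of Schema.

{Ward} is a candidate key since {Ward}⁺ = {AdmitDate, BedNo, Drug, NurseID, Ward} covers every attribute.
{AdmitDate, Drug} is a candidate key since {AdmitDate, Drug}⁺ = {AdmitDate, BedNo, Drug, NurseID, Ward} covers every attribute.
{AdmitDate, NurseID} is a candidate key since {AdmitDate, NurseID}⁺ = {AdmitDate, BedNo, Drug, NurseID, Ward} covers every attribute.
{BedNo, Drug} is a candidate key since {BedNo, Drug}⁺ = {AdmitDate, BedNo, Drug, NurseID, Ward} covers every attribute.
{BedNo, NurseID} is a candidate key since {BedNo, NurseID}⁺ = {AdmitDate, BedNo, Drug, NurseID, Ward} covers every attribute.
These are minimal and exhaustive — every other superkey contains one of them.

{AdmitDate, Drug}, {AdmitDate, NurseID}, {BedNo, Drug}, {BedNo, NurseID}, {Ward}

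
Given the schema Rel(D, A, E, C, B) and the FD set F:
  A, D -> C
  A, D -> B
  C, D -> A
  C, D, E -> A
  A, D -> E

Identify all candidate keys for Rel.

{A, D}, {C, D}

Attributes never on any right-hand side: {D} — every candidate key must contain it.
{A, D}⁺ = {A, B, C, D, E}, which is every attribute, so {A, D} is a candidate key.
{C, D}⁺ = {A, B, C, D, E}, which is every attribute, so {C, D} is a candidate key.
Any other superkey properly contains one of these, so there are no further candidate keys.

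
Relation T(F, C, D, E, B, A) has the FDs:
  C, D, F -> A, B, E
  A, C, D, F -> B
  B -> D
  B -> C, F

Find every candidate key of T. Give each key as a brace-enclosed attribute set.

Closure of {B} is {A, B, C, D, E, F}, the whole schema; {B} is a candidate key.
Closure of {C, D, F} is {A, B, C, D, E, F}, the whole schema; {C, D, F} is a candidate key.
These are minimal and exhaustive — every other superkey contains one of them.

{B}, {C, D, F}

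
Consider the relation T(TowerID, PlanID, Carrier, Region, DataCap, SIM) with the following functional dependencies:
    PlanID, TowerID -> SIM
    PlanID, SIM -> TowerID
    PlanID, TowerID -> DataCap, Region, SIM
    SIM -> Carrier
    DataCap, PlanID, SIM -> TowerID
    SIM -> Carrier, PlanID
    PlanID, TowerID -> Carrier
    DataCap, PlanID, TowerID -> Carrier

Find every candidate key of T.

{SIM} is a candidate key since {SIM}⁺ = {Carrier, DataCap, PlanID, Region, SIM, TowerID} covers every attribute.
{PlanID, TowerID} is a candidate key since {PlanID, TowerID}⁺ = {Carrier, DataCap, PlanID, Region, SIM, TowerID} covers every attribute.
No proper subset of any of these is a key, and no other minimal superkey exists.

{PlanID, TowerID}, {SIM}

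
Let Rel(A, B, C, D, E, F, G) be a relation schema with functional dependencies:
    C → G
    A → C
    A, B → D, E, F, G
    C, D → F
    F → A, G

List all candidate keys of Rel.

{A, B}, {B, C, D}, {B, F}

No FD produces {B}, so it must be in every candidate key.
{A, B}⁺ = {A, B, C, D, E, F, G}, which is every attribute, so {A, B} is a candidate key.
{B, F}⁺ = {A, B, C, D, E, F, G}, which is every attribute, so {B, F} is a candidate key.
{B, C, D}⁺ = {A, B, C, D, E, F, G}, which is every attribute, so {B, C, D} is a candidate key.
These are minimal and exhaustive — every other superkey contains one of them.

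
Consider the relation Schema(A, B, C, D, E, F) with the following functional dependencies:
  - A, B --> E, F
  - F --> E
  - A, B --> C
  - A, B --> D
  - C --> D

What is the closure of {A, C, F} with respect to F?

{A, C, D, E, F}

Start with {A, C, F}.
F --> E applies; add {E} → now {A, C, E, F}.
C --> D applies; add {D} → now {A, C, D, E, F}.
No further FD applies.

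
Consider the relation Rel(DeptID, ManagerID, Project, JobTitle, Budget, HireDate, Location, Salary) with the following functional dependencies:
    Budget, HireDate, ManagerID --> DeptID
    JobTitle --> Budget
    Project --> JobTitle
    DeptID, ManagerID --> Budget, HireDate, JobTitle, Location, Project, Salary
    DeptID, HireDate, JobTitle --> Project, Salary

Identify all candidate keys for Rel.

{Budget, HireDate, ManagerID}, {DeptID, ManagerID}, {HireDate, JobTitle, ManagerID}, {HireDate, ManagerID, Project}

{ManagerID} never appears on the right of any FD, so every key must include it.
{DeptID, ManagerID}⁺ = {Budget, DeptID, HireDate, JobTitle, Location, ManagerID, Project, Salary}, which is every attribute, so {DeptID, ManagerID} is a candidate key.
{Budget, HireDate, ManagerID}⁺ = {Budget, DeptID, HireDate, JobTitle, Location, ManagerID, Project, Salary}, which is every attribute, so {Budget, HireDate, ManagerID} is a candidate key.
{HireDate, JobTitle, ManagerID}⁺ = {Budget, DeptID, HireDate, JobTitle, Location, ManagerID, Project, Salary}, which is every attribute, so {HireDate, JobTitle, ManagerID} is a candidate key.
{HireDate, ManagerID, Project}⁺ = {Budget, DeptID, HireDate, JobTitle, Location, ManagerID, Project, Salary}, which is every attribute, so {HireDate, ManagerID, Project} is a candidate key.
Any other superkey properly contains one of these, so there are no further candidate keys.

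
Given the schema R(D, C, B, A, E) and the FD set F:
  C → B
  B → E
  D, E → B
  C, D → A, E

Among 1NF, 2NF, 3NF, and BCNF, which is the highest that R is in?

1NF

Candidate key: {C, D}. Prime attributes: {C, D}.
C → B breaks BCNF: {C}⁺ = {B, C, E}, so {C} is not a superkey.
C → B determines the non-prime attribute {B} from a non-superkey — 3NF is violated.
Since {C} ⊂ {C, D} and {C}⁺ ⊇ {B, E} with {B, E} non-prime, there is a partial dependency; 2NF fails.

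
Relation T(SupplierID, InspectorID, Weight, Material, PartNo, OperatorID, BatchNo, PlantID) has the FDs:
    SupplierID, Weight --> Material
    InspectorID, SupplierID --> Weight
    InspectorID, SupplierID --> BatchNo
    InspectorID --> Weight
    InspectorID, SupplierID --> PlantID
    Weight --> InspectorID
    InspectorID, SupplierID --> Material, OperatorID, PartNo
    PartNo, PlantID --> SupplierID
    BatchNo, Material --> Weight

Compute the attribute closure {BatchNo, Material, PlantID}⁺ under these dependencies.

{BatchNo, InspectorID, Material, PlantID, Weight}

Start with {BatchNo, Material, PlantID}.
BatchNo, Material --> Weight applies; add {Weight} → now {BatchNo, Material, PlantID, Weight}.
Weight --> InspectorID applies; add {InspectorID} → now {BatchNo, InspectorID, Material, PlantID, Weight}.
No further FD applies.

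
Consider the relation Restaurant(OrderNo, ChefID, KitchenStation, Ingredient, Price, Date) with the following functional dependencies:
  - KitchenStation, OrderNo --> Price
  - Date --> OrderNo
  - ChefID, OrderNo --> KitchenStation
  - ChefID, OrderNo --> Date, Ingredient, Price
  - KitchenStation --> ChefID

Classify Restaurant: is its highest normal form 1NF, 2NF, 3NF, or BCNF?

Candidate keys: {ChefID, Date}, {ChefID, OrderNo}, {Date, KitchenStation}, {KitchenStation, OrderNo}. Prime attributes: {ChefID, Date, KitchenStation, OrderNo}.
Date --> OrderNo: {Date}⁺ = {Date, OrderNo}, which is not all of the attributes, so the left side is not a superkey — BCNF is violated.
But every attribute on its right side ({OrderNo}) is prime, and the same holds for every other non-superkey FD, so 3NF still holds.

3NF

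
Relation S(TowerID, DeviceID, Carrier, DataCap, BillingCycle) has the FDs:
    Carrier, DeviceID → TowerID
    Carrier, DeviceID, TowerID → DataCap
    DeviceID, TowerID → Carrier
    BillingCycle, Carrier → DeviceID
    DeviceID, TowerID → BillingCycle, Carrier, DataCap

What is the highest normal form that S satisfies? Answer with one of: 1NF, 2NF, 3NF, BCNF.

Candidate keys: {BillingCycle, Carrier}, {Carrier, DeviceID}, {DeviceID, TowerID}. Prime attributes: {BillingCycle, Carrier, DeviceID, TowerID}.
Every FD has a superkey on the left, so the relation is in BCNF.

BCNF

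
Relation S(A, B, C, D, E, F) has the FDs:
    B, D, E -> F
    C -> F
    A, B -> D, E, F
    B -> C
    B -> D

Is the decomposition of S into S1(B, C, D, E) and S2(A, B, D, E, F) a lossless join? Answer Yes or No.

Common attributes: {B, D, E}; their closure is {B, C, D, E, F}.
Since S1 ⊆ {B, C, D, E, F}, the intersection is a superkey of S1; the decomposition is lossless.

Yes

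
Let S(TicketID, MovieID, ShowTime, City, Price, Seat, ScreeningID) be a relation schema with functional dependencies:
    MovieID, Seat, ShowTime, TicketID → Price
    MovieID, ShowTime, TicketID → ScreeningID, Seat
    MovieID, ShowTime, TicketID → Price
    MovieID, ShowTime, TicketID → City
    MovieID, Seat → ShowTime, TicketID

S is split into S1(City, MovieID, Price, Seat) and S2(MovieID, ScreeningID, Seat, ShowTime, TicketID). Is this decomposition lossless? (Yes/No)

Yes

The shared attributes are {MovieID, Seat} and {MovieID, Seat}⁺ = {City, MovieID, Price, ScreeningID, Seat, ShowTime, TicketID}.
S1 is contained in that closure, so S1 ∩ S2 → S1 holds and the join is lossless.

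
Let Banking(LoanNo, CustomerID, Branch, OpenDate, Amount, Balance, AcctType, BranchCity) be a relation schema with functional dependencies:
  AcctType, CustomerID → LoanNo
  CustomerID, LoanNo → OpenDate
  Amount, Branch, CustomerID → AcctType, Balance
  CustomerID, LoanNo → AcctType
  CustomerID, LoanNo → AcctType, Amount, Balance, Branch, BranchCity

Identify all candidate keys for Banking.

{CustomerID} never appears on the right of any FD, so every key must include it.
{AcctType, CustomerID}⁺ = {AcctType, Amount, Balance, Branch, BranchCity, CustomerID, LoanNo, OpenDate}, which is every attribute, so {AcctType, CustomerID} is a candidate key.
{CustomerID, LoanNo}⁺ = {AcctType, Amount, Balance, Branch, BranchCity, CustomerID, LoanNo, OpenDate}, which is every attribute, so {CustomerID, LoanNo} is a candidate key.
{Amount, Branch, CustomerID}⁺ = {AcctType, Amount, Balance, Branch, BranchCity, CustomerID, LoanNo, OpenDate}, which is every attribute, so {Amount, Branch, CustomerID} is a candidate key.
No proper subset of any of these is a key, and no other minimal superkey exists.

{AcctType, CustomerID}, {Amount, Branch, CustomerID}, {CustomerID, LoanNo}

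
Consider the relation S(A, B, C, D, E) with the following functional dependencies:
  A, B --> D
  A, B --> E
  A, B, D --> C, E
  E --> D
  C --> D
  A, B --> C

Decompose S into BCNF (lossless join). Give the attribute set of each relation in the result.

{A, B, C, E}; {D, E}

Candidate key of the original relation: {A, B}.
In {A, B, C, D, E}, {E} is not a superkey ({E}⁺ restricted to this set is {D, E}), so split on E --> D into {D, E} and {A, B, C, E}.
{D, E} has no BCNF violation.
{A, B, C, E} has no BCNF violation.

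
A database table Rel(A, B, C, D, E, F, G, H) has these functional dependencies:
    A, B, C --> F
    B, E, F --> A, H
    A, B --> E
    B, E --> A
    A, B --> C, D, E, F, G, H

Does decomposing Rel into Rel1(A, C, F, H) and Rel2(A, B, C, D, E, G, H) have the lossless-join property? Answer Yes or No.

No

Common attributes: {A, C, H}; their closure is {A, C, H}.
Rel1 ⊄ {A, C, H} and Rel2 ⊄ {A, C, H}, so the split is lossy.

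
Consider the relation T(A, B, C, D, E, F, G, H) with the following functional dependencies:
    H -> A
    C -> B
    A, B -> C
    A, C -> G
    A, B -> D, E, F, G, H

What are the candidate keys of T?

{A, B}, {A, C}, {B, H}, {C, H}

Closure of {A, B} is {A, B, C, D, E, F, G, H}, the whole schema; {A, B} is a candidate key.
Closure of {A, C} is {A, B, C, D, E, F, G, H}, the whole schema; {A, C} is a candidate key.
Closure of {B, H} is {A, B, C, D, E, F, G, H}, the whole schema; {B, H} is a candidate key.
Closure of {C, H} is {A, B, C, D, E, F, G, H}, the whole schema; {C, H} is a candidate key.
Any other superkey properly contains one of these, so there are no further candidate keys.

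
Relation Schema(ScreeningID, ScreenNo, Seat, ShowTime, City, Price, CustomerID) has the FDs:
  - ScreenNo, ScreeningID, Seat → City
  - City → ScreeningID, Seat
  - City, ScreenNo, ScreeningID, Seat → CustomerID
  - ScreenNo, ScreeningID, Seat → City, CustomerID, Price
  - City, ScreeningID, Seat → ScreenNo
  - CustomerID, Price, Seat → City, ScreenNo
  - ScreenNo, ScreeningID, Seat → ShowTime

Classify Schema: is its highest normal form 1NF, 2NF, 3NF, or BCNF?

BCNF

Candidate keys: {City}, {CustomerID, Price, Seat}, {ScreenNo, ScreeningID, Seat}. Prime attributes: {City, CustomerID, Price, ScreenNo, ScreeningID, Seat}.
Each dependency's left side is a superkey — BCNF holds.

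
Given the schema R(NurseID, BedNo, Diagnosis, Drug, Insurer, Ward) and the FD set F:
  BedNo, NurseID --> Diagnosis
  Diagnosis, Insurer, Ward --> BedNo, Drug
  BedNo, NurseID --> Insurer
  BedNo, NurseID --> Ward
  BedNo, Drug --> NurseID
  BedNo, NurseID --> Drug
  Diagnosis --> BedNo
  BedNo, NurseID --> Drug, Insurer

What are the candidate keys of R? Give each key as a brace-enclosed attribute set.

{BedNo, Drug} is a candidate key since {BedNo, Drug}⁺ = {BedNo, Diagnosis, Drug, Insurer, NurseID, Ward} covers every attribute.
{BedNo, NurseID} is a candidate key since {BedNo, NurseID}⁺ = {BedNo, Diagnosis, Drug, Insurer, NurseID, Ward} covers every attribute.
{Diagnosis, Drug} is a candidate key since {Diagnosis, Drug}⁺ = {BedNo, Diagnosis, Drug, Insurer, NurseID, Ward} covers every attribute.
{Diagnosis, NurseID} is a candidate key since {Diagnosis, NurseID}⁺ = {BedNo, Diagnosis, Drug, Insurer, NurseID, Ward} covers every attribute.
{Diagnosis, Insurer, Ward} is a candidate key since {Diagnosis, Insurer, Ward}⁺ = {BedNo, Diagnosis, Drug, Insurer, NurseID, Ward} covers every attribute.
These are minimal and exhaustive — every other superkey contains one of them.

{BedNo, Drug}, {BedNo, NurseID}, {Diagnosis, Drug}, {Diagnosis, Insurer, Ward}, {Diagnosis, NurseID}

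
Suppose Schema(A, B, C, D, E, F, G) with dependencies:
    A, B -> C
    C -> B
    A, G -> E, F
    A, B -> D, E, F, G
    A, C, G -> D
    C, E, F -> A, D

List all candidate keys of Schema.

{A, B}, {A, C}, {C, E, F}

Closure of {A, B} is {A, B, C, D, E, F, G}, the whole schema; {A, B} is a candidate key.
Closure of {A, C} is {A, B, C, D, E, F, G}, the whole schema; {A, C} is a candidate key.
Closure of {C, E, F} is {A, B, C, D, E, F, G}, the whole schema; {C, E, F} is a candidate key.
Any other superkey properly contains one of these, so there are no further candidate keys.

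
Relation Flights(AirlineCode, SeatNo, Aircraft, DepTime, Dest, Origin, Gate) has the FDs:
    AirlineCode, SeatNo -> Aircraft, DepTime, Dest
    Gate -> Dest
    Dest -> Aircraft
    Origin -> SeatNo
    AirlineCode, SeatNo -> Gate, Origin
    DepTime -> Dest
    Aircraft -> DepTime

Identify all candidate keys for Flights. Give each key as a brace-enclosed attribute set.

{AirlineCode, Origin}, {AirlineCode, SeatNo}

{AirlineCode} never appears on the right of any FD, so every key must include it.
Closure of {AirlineCode, Origin} is {Aircraft, AirlineCode, DepTime, Dest, Gate, Origin, SeatNo}, the whole schema; {AirlineCode, Origin} is a candidate key.
Closure of {AirlineCode, SeatNo} is {Aircraft, AirlineCode, DepTime, Dest, Gate, Origin, SeatNo}, the whole schema; {AirlineCode, SeatNo} is a candidate key.
These are minimal and exhaustive — every other superkey contains one of them.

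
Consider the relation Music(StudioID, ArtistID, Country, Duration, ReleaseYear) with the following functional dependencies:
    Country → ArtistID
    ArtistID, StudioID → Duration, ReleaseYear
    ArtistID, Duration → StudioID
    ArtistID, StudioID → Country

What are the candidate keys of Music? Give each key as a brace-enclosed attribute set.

Closure of {ArtistID, Duration} is {ArtistID, Country, Duration, ReleaseYear, StudioID}, the whole schema; {ArtistID, Duration} is a candidate key.
Closure of {ArtistID, StudioID} is {ArtistID, Country, Duration, ReleaseYear, StudioID}, the whole schema; {ArtistID, StudioID} is a candidate key.
Closure of {Country, Duration} is {ArtistID, Country, Duration, ReleaseYear, StudioID}, the whole schema; {Country, Duration} is a candidate key.
Closure of {Country, StudioID} is {ArtistID, Country, Duration, ReleaseYear, StudioID}, the whole schema; {Country, StudioID} is a candidate key.
Any other superkey properly contains one of these, so there are no further candidate keys.

{ArtistID, Duration}, {ArtistID, StudioID}, {Country, Duration}, {Country, StudioID}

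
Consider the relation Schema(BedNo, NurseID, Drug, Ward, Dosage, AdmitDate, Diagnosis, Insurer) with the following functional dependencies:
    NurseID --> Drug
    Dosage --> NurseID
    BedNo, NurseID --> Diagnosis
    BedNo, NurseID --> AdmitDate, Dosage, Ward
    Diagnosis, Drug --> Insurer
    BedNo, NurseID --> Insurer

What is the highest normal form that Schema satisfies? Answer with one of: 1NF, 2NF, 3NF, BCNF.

1NF

Candidate keys: {BedNo, Dosage}, {BedNo, NurseID}. Prime attributes: {BedNo, Dosage, NurseID}.
For NurseID --> Drug we have {NurseID}⁺ = {Drug, NurseID}; {NurseID} is not a superkey, so BCNF fails.
NurseID --> Drug has non-prime {Drug} on the right and a non-superkey on the left, so 3NF fails.
Since {Dosage} ⊂ {BedNo, Dosage} and {Dosage}⁺ ⊇ {Drug} with {Drug} non-prime, there is a partial dependency; 2NF fails.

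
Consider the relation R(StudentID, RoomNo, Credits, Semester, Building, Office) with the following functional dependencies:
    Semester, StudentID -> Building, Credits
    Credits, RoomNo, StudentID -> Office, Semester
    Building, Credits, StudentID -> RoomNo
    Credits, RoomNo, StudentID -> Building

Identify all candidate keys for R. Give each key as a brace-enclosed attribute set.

{Building, Credits, StudentID}, {Credits, RoomNo, StudentID}, {Semester, StudentID}

No FD produces {StudentID}, so it must be in every candidate key.
{Semester, StudentID} is a candidate key since {Semester, StudentID}⁺ = {Building, Credits, Office, RoomNo, Semester, StudentID} covers every attribute.
{Building, Credits, StudentID} is a candidate key since {Building, Credits, StudentID}⁺ = {Building, Credits, Office, RoomNo, Semester, StudentID} covers every attribute.
{Credits, RoomNo, StudentID} is a candidate key since {Credits, RoomNo, StudentID}⁺ = {Building, Credits, Office, RoomNo, Semester, StudentID} covers every attribute.
No proper subset of any of these is a key, and no other minimal superkey exists.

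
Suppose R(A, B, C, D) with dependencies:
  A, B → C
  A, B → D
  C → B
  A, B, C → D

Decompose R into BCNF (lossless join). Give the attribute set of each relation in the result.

{A, C, D}; {B, C}

Candidate keys of the original relation: {A, B}, {A, C}.
{A, B, C, D}: {C} determines {B, C} here but is not a superkey — split on C → B, giving {B, C} and {A, C, D}.
{B, C} is in BCNF.
{A, C, D} is in BCNF.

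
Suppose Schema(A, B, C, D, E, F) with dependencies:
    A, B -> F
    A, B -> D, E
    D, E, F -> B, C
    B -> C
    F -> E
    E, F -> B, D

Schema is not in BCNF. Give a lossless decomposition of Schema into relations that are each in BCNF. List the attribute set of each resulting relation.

Candidate keys of the original relation: {A, B}, {A, F}.
In {A, B, C, D, E, F}, {D, E, F} is not a superkey ({D, E, F}⁺ restricted to this set is {B, C, D, E, F}), so split on D, E, F -> B, C into {B, C, D, E, F} and {A, D, E, F}.
In {B, C, D, E, F}, {B} is not a superkey ({B}⁺ restricted to this set is {B, C}), so split on B -> C into {B, C} and {B, D, E, F}.
{B, C} has no BCNF violation.
{B, D, E, F} has no BCNF violation.
In {A, D, E, F}, {F} is not a superkey ({F}⁺ restricted to this set is {D, E, F}), so split on F -> D, E into {D, E, F} and {A, F}.
{D, E, F} has no BCNF violation.
{A, F} has no BCNF violation.

{A, F}; {B, C}; {B, D, E, F}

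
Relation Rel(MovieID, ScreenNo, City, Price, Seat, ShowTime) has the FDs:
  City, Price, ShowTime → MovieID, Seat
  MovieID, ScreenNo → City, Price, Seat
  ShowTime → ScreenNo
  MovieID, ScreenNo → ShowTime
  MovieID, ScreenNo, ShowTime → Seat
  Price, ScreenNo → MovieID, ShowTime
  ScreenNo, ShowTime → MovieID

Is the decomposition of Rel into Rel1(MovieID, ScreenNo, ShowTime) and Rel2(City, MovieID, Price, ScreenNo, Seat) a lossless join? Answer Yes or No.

The shared attributes are {MovieID, ScreenNo} and {MovieID, ScreenNo}⁺ = {City, MovieID, Price, ScreenNo, Seat, ShowTime}.
Since Rel1 ⊆ {City, MovieID, Price, ScreenNo, Seat, ShowTime}, the intersection is a superkey of Rel1; the decomposition is lossless.

Yes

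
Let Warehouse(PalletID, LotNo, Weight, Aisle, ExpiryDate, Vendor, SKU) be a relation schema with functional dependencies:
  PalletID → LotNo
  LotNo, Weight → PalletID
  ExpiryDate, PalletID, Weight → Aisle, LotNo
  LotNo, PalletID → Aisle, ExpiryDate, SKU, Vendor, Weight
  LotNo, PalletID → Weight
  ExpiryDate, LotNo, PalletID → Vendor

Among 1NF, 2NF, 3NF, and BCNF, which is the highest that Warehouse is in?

Candidate keys: {LotNo, Weight}, {PalletID}. Prime attributes: {LotNo, PalletID, Weight}.
The left-hand side of every FD is a superkey, so BCNF is satisfied.

BCNF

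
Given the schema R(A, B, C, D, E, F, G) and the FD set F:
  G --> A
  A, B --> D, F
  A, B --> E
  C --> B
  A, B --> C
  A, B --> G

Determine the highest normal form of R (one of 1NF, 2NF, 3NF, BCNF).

Candidate keys: {A, B}, {A, C}, {B, G}, {C, G}. Prime attributes: {A, B, C, G}.
G --> A: {G}⁺ = {A, G}, which is not all of the attributes, so the left side is not a superkey — BCNF is violated.
Since {A} ⊆ prime attributes and every other non-superkey FD also has a prime right side, the schema is in 3NF.

3NF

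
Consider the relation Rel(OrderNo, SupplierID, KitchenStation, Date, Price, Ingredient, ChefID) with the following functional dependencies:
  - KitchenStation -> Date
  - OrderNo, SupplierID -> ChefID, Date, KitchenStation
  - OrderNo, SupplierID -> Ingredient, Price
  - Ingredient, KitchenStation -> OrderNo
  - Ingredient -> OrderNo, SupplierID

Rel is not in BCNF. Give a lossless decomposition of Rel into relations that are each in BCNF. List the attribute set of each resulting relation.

Candidate keys of the original relation: {Ingredient}, {OrderNo, SupplierID}.
{ChefID, Date, Ingredient, KitchenStation, OrderNo, Price, SupplierID}: {KitchenStation} determines {Date, KitchenStation} here but is not a superkey — split on KitchenStation -> Date, giving {Date, KitchenStation} and {ChefID, Ingredient, KitchenStation, OrderNo, Price, SupplierID}.
{Date, KitchenStation} has no BCNF violation.
{ChefID, Ingredient, KitchenStation, OrderNo, Price, SupplierID} has no BCNF violation.

{ChefID, Ingredient, KitchenStation, OrderNo, Price, SupplierID}; {Date, KitchenStation}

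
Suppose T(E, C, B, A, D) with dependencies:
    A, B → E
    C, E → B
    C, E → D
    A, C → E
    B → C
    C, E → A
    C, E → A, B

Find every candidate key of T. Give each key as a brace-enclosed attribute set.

{A, B}, {A, C}, {B, E}, {C, E}

{A, B}⁺ = {A, B, C, D, E} — all of the relation — so {A, B} is a candidate key.
{A, C}⁺ = {A, B, C, D, E} — all of the relation — so {A, C} is a candidate key.
{B, E}⁺ = {A, B, C, D, E} — all of the relation — so {B, E} is a candidate key.
{C, E}⁺ = {A, B, C, D, E} — all of the relation — so {C, E} is a candidate key.
These are minimal and exhaustive — every other superkey contains one of them.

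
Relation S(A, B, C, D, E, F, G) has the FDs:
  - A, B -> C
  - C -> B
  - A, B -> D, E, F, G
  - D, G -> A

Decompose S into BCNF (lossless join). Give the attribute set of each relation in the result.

Candidate keys of the original relation: {A, B}, {A, C}, {B, D, G}, {C, D, G}.
In {A, B, C, D, E, F, G}, {C} is not a superkey ({C}⁺ restricted to this set is {B, C}), so split on C -> B into {B, C} and {A, C, D, E, F, G}.
{B, C}: every determinant is a superkey — BCNF.
In {A, C, D, E, F, G}, {D, G} is not a superkey ({D, G}⁺ restricted to this set is {A, D, G}), so split on D, G -> A into {A, D, G} and {C, D, E, F, G}.
{A, D, G}: every determinant is a superkey — BCNF.
{C, D, E, F, G}: every determinant is a superkey — BCNF.

{A, D, G}; {B, C}; {C, D, E, F, G}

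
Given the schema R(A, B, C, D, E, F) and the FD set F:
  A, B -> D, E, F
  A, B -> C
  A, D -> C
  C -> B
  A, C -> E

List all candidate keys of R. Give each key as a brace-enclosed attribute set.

Attributes never on any right-hand side: {A} — every candidate key must contain it.
{A, B} is a candidate key since {A, B}⁺ = {A, B, C, D, E, F} covers every attribute.
{A, C} is a candidate key since {A, C}⁺ = {A, B, C, D, E, F} covers every attribute.
{A, D} is a candidate key since {A, D}⁺ = {A, B, C, D, E, F} covers every attribute.
Any other superkey properly contains one of these, so there are no further candidate keys.

{A, B}, {A, C}, {A, D}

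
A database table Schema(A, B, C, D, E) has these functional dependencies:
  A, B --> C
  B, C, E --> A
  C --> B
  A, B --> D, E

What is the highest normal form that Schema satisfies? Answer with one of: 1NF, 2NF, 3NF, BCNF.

Candidate keys: {A, B}, {A, C}, {C, E}. Prime attributes: {A, B, C, E}.
For C --> B we have {C}⁺ = {B, C}; {C} is not a superkey, so BCNF fails.
Since {B} ⊆ prime attributes and every other non-superkey FD also has a prime right side, the schema is in 3NF.

3NF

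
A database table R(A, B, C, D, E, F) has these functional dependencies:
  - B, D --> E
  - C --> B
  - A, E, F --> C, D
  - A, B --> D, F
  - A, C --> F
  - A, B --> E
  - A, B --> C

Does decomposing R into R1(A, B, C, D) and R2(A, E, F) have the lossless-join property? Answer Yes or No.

No

R1 ∩ R2 = {A}; its closure under F is {A}.
Neither R1 nor R2 is contained in that closure, so the decomposition is lossy.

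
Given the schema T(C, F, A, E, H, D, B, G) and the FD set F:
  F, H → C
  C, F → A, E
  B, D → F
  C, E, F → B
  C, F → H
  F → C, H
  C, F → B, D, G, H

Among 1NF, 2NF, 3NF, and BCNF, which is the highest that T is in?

Candidate keys: {B, D}, {F}. Prime attributes: {B, D, F}.
The left-hand side of every FD is a superkey, so BCNF is satisfied.

BCNF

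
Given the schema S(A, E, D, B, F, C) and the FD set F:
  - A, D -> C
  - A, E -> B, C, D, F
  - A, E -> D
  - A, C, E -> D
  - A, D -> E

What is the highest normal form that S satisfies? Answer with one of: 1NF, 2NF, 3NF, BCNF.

BCNF

Candidate keys: {A, D}, {A, E}. Prime attributes: {A, D, E}.
The left-hand side of every FD is a superkey, so BCNF is satisfied.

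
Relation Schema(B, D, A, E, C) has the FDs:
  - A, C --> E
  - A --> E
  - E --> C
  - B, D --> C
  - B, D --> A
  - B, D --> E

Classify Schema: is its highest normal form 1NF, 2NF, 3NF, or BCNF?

Candidate key: {B, D}. Prime attributes: {B, D}.
A, C --> E breaks BCNF: {A, C}⁺ = {A, C, E}, so {A, C} is not a superkey.
A, C --> E has non-prime {E} on the right and a non-superkey on the left, so 3NF fails.
No proper subset of a key has a non-prime attribute in its closure, so there is no partial dependency; 2NF holds.

2NF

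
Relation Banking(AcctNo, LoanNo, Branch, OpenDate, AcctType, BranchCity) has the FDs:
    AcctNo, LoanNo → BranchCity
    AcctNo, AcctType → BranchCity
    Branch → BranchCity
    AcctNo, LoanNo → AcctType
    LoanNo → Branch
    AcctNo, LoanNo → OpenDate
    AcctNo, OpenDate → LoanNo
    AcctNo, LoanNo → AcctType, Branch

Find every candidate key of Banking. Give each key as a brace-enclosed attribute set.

No FD produces {AcctNo}, so it must be in every candidate key.
{AcctNo, LoanNo}⁺ = {AcctNo, AcctType, Branch, BranchCity, LoanNo, OpenDate} — all of the relation — so {AcctNo, LoanNo} is a candidate key.
{AcctNo, OpenDate}⁺ = {AcctNo, AcctType, Branch, BranchCity, LoanNo, OpenDate} — all of the relation — so {AcctNo, OpenDate} is a candidate key.
No proper subset of any of these is a key, and no other minimal superkey exists.

{AcctNo, LoanNo}, {AcctNo, OpenDate}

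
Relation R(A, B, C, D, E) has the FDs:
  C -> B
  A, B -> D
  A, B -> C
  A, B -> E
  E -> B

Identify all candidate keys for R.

{A, B}, {A, C}, {A, E}

{A} never appears on the right of any FD, so every key must include it.
{A, B}⁺ = {A, B, C, D, E} — all of the relation — so {A, B} is a candidate key.
{A, C}⁺ = {A, B, C, D, E} — all of the relation — so {A, C} is a candidate key.
{A, E}⁺ = {A, B, C, D, E} — all of the relation — so {A, E} is a candidate key.
These are minimal and exhaustive — every other superkey contains one of them.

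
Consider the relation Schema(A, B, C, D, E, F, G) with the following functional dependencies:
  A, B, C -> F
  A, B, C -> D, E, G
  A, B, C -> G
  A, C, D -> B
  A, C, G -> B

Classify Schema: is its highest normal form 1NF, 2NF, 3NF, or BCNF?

BCNF

Candidate keys: {A, B, C}, {A, C, D}, {A, C, G}. Prime attributes: {A, B, C, D, G}.
Every FD has a superkey on the left, so the relation is in BCNF.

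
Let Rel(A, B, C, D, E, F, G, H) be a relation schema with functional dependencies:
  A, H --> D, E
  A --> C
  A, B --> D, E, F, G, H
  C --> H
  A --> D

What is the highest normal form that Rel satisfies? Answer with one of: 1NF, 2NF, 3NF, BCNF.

Candidate key: {A, B}. Prime attributes: {A, B}.
For A, H --> D, E we have {A, H}⁺ = {A, C, D, E, H}; {A, H} is not a superkey, so BCNF fails.
A, H --> D, E has non-prime {D, E} on the right and a non-superkey on the left, so 3NF fails.
Since {A} ⊂ {A, B} and {A}⁺ ⊇ {C, D, E, H} with {C, D, E, H} non-prime, there is a partial dependency; 2NF fails.

1NF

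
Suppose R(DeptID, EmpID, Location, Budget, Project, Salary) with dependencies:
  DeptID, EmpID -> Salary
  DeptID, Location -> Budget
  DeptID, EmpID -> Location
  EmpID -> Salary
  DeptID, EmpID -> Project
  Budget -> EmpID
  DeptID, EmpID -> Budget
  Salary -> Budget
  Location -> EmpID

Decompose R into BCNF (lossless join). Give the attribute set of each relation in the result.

{Budget, EmpID, Salary}; {DeptID, Location, Project}; {EmpID, Location}

Candidate keys of the original relation: {Budget, DeptID}, {DeptID, EmpID}, {DeptID, Location}, {DeptID, Salary}.
Within {Budget, DeptID, EmpID, Location, Project, Salary}: {EmpID}⁺ ∩ {Budget, DeptID, EmpID, Location, Project, Salary} = {Budget, EmpID, Salary}, not the whole set, so EmpID -> Budget, Salary violates BCNF; decompose into {Budget, EmpID, Salary} and {DeptID, EmpID, Location, Project}.
{Budget, EmpID, Salary} is in BCNF.
Within {DeptID, EmpID, Location, Project}: {Location}⁺ ∩ {DeptID, EmpID, Location, Project} = {EmpID, Location}, not the whole set, so Location -> EmpID violates BCNF; decompose into {EmpID, Location} and {DeptID, Location, Project}.
{EmpID, Location} is in BCNF.
{DeptID, Location, Project} is in BCNF.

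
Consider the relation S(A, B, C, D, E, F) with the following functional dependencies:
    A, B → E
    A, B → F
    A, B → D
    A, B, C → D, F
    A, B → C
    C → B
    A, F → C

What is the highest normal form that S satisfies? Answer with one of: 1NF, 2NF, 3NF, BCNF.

Candidate keys: {A, B}, {A, C}, {A, F}. Prime attributes: {A, B, C, F}.
For C → B we have {C}⁺ = {B, C}; {C} is not a superkey, so BCNF fails.
Since {B} ⊆ prime attributes and every other non-superkey FD also has a prime right side, the schema is in 3NF.

3NF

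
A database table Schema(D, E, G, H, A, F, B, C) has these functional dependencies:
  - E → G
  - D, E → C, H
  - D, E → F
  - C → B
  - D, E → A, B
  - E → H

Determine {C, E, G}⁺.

{B, C, E, G, H}

Start with {C, E, G}.
C → B applies; add {B} → now {B, C, E, G}.
E → H applies; add {H} → now {B, C, E, G, H}.
No further FD applies.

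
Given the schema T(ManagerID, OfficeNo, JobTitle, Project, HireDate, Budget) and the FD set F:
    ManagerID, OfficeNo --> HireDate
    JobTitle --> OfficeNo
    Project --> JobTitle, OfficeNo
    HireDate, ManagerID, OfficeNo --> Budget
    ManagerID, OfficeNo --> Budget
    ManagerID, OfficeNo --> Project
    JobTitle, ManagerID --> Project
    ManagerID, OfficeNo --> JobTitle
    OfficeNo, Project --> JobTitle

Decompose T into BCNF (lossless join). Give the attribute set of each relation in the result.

Candidate keys of the original relation: {JobTitle, ManagerID}, {ManagerID, OfficeNo}, {ManagerID, Project}.
{Budget, HireDate, JobTitle, ManagerID, OfficeNo, Project}: {JobTitle} determines {JobTitle, OfficeNo} here but is not a superkey — split on JobTitle --> OfficeNo, giving {JobTitle, OfficeNo} and {Budget, HireDate, JobTitle, ManagerID, Project}.
{JobTitle, OfficeNo} has no BCNF violation.
{Budget, HireDate, JobTitle, ManagerID, Project}: {Project} determines {JobTitle, Project} here but is not a superkey — split on Project --> JobTitle, giving {JobTitle, Project} and {Budget, HireDate, ManagerID, Project}.
{JobTitle, Project} has no BCNF violation.
{Budget, HireDate, ManagerID, Project} has no BCNF violation.

{Budget, HireDate, ManagerID, Project}; {JobTitle, OfficeNo}; {JobTitle, Project}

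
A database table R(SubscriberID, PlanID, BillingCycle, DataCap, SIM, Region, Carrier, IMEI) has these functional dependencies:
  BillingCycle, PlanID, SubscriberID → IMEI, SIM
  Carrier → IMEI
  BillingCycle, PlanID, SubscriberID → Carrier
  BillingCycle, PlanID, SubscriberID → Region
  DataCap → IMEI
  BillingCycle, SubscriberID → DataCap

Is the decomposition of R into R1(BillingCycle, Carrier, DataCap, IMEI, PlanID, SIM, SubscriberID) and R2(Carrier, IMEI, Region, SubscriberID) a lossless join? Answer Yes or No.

No

The shared attributes are {Carrier, IMEI, SubscriberID} and {Carrier, IMEI, SubscriberID}⁺ = {Carrier, IMEI, SubscriberID}.
R1 ⊄ {Carrier, IMEI, SubscriberID} and R2 ⊄ {Carrier, IMEI, SubscriberID}, so the split is lossy.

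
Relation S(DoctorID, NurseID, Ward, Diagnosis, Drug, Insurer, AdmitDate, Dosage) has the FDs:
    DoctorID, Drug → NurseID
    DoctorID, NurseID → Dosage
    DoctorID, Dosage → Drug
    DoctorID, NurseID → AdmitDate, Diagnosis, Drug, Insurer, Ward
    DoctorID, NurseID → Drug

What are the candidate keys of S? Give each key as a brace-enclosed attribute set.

{DoctorID, Dosage}, {DoctorID, Drug}, {DoctorID, NurseID}

No FD produces {DoctorID}, so it must be in every candidate key.
{DoctorID, Dosage}⁺ = {AdmitDate, Diagnosis, DoctorID, Dosage, Drug, Insurer, NurseID, Ward} — all of the relation — so {DoctorID, Dosage} is a candidate key.
{DoctorID, Drug}⁺ = {AdmitDate, Diagnosis, DoctorID, Dosage, Drug, Insurer, NurseID, Ward} — all of the relation — so {DoctorID, Drug} is a candidate key.
{DoctorID, NurseID}⁺ = {AdmitDate, Diagnosis, DoctorID, Dosage, Drug, Insurer, NurseID, Ward} — all of the relation — so {DoctorID, NurseID} is a candidate key.
These are minimal and exhaustive — every other superkey contains one of them.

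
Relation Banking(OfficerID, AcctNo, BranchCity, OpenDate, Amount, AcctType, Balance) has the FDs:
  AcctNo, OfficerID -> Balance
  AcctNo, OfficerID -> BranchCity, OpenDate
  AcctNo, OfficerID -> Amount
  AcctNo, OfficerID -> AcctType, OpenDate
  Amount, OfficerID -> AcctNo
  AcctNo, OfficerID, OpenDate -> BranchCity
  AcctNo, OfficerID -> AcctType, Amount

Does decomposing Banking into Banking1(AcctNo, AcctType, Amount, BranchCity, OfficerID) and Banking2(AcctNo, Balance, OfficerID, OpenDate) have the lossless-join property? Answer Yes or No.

Banking1 ∩ Banking2 = {AcctNo, OfficerID}; its closure under F is {AcctNo, AcctType, Amount, Balance, BranchCity, OfficerID, OpenDate}.
Since Banking1 ⊆ {AcctNo, AcctType, Amount, Balance, BranchCity, OfficerID, OpenDate}, the intersection is a superkey of Banking1; the decomposition is lossless.

Yes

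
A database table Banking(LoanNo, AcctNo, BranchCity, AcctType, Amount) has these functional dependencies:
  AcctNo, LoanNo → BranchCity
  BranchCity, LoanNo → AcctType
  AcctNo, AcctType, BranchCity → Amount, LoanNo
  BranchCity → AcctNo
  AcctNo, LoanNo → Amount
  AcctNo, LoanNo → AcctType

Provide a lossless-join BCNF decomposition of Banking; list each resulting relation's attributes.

{AcctNo, BranchCity}; {AcctType, Amount, BranchCity, LoanNo}

Candidate keys of the original relation: {AcctNo, LoanNo}, {AcctType, BranchCity}, {BranchCity, LoanNo}.
{AcctNo, AcctType, Amount, BranchCity, LoanNo}: {BranchCity} determines {AcctNo, BranchCity} here but is not a superkey — split on BranchCity → AcctNo, giving {AcctNo, BranchCity} and {AcctType, Amount, BranchCity, LoanNo}.
{AcctNo, BranchCity}: every determinant is a superkey — BCNF.
{AcctType, Amount, BranchCity, LoanNo}: every determinant is a superkey — BCNF.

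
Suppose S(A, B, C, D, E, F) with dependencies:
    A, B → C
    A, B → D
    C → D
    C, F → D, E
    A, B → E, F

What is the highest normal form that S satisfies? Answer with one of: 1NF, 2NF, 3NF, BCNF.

2NF

Candidate key: {A, B}. Prime attributes: {A, B}.
C → D: {C}⁺ = {C, D}, which is not all of the attributes, so the left side is not a superkey — BCNF is violated.
Because {D} is non-prime and the left side of C → D is not a superkey, the relation is not in 3NF.
No non-prime attribute depends on a proper subset of any candidate key, so 2NF holds.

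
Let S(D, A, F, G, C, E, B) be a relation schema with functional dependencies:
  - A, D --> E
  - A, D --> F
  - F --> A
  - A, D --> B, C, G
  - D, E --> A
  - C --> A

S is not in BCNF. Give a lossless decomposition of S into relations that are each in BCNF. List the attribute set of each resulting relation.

{A, F}; {B, C, D, E, F, G}

Candidate keys of the original relation: {A, D}, {C, D}, {D, E}, {D, F}.
{A, B, C, D, E, F, G}: {F} determines {A, F} here but is not a superkey — split on F --> A, giving {A, F} and {B, C, D, E, F, G}.
{A, F}: every determinant is a superkey — BCNF.
{B, C, D, E, F, G}: every determinant is a superkey — BCNF.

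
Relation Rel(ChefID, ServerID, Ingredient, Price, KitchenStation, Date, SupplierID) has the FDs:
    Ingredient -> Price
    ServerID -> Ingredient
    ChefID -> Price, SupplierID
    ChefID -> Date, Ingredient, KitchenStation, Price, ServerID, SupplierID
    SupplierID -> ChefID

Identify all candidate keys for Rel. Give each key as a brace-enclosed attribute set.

{ChefID}, {SupplierID}

{ChefID}⁺ = {ChefID, Date, Ingredient, KitchenStation, Price, ServerID, SupplierID}, which is every attribute, so {ChefID} is a candidate key.
{SupplierID}⁺ = {ChefID, Date, Ingredient, KitchenStation, Price, ServerID, SupplierID}, which is every attribute, so {SupplierID} is a candidate key.
These are minimal and exhaustive — every other superkey contains one of them.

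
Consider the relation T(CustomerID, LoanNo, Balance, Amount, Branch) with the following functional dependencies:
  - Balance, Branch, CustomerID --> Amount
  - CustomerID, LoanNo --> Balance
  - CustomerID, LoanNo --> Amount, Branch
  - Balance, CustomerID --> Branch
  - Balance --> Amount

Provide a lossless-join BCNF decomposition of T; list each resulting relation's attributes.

Candidate key of the original relation: {CustomerID, LoanNo}.
{Amount, Balance, Branch, CustomerID, LoanNo}: {Balance, Branch, CustomerID} determines {Amount, Balance, Branch, CustomerID} here but is not a superkey — split on Balance, Branch, CustomerID --> Amount, giving {Amount, Balance, Branch, CustomerID} and {Balance, Branch, CustomerID, LoanNo}.
{Amount, Balance, Branch, CustomerID}: {Balance} determines {Amount, Balance} here but is not a superkey — split on Balance --> Amount, giving {Amount, Balance} and {Balance, Branch, CustomerID}.
{Amount, Balance} is in BCNF.
{Balance, Branch, CustomerID} is in BCNF.
{Balance, Branch, CustomerID, LoanNo}: {Balance, CustomerID} determines {Balance, Branch, CustomerID} here but is not a superkey — split on Balance, CustomerID --> Branch, giving {Balance, Branch, CustomerID} and {Balance, CustomerID, LoanNo}.
{Balance, Branch, CustomerID} is in BCNF.
{Balance, CustomerID, LoanNo} is in BCNF.

{Amount, Balance}; {Balance, Branch, CustomerID}; {Balance, CustomerID, LoanNo}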